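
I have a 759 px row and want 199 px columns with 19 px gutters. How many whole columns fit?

k columns need k·199 + (k−1)·19 = k·218 − 19.
k·218 − 19 ≤ 759 → k ≤ 778 / 218 ≈ 3.57, so k = 3.

3 columns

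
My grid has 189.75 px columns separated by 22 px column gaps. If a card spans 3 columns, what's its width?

613.25 px

3 columns plus 2 column gaps: 569.25 + 44 = 613.25 px.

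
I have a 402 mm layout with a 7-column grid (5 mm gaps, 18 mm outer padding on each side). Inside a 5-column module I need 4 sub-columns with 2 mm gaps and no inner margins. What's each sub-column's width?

Subtract both margins: 402 − 2·18 = 366 mm.
7c + 6·5 = 366 → 7c = 336 → c = 48 mm.
5 columns plus 4 gaps: 240 + 20 = 260 mm.
4 columns + 3 gaps: 4d + 3·2 = 260.
4d = 260 − 6 = 254, so d = 63.5 mm.

63.5 mm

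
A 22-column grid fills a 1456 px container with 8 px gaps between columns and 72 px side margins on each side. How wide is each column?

Inside the margins: 1456 − 144 = 1312 px.
Subtracting 21 gaps of 8 leaves 1144 for 22 columns, so c = 52 px.

52 px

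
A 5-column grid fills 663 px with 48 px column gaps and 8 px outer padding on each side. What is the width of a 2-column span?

Content width = 663 − 2·8 = 647 px.
647 − 4·48 = 455; ÷5 gives c = 91 px.
2-column span = 2·91 + 1·48 = 230 px.

230 px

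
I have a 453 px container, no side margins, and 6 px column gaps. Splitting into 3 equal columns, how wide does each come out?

Subtracting 2 column gaps of 6 leaves 441 for 3 columns, so c = 147 px.

147 px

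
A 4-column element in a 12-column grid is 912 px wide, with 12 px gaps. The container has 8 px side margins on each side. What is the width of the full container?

2776 px

4 columns + 3 gaps: 4c + 3·12 = 912.
4c = 912 − 36 = 876, so c = 219 px.
Container = 2·8 + 12·219 + 11·12 = 16 + 2628 + 132 = 2776 px.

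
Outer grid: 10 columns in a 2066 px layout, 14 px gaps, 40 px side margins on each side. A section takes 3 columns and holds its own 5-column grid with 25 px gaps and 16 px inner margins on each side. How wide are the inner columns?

90.8 px

Take off 80 px of margins, leaving 1986 px.
Subtracting 9 gaps of 14 leaves 1860 for 10 columns, so c = 186 px.
3 columns plus 2 gaps: 558 + 28 = 586 px.
Inner content = 586 − 2·16 = 554 px.
5 columns + 4 gaps: 5d + 4·25 = 554.
5d = 554 − 100 = 454, so d = 90.8 px.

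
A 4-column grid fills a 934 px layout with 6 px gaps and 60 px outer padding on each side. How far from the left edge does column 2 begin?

265 px

Inside the margins: 934 − 120 = 814 px.
Subtracting 3 gaps of 6 leaves 796 for 4 columns, so c = 199 px.
Column 2 starts at margin + 1·(column + gutter) = 60 + 1·205 = 265 px.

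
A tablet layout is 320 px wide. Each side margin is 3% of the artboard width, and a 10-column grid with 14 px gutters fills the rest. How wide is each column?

17.48 px

Each margin = 3% of 320 = 9.6 px; content = 320 − 2·9.6 = 300.8 px.
Subtracting 9 gutters of 14 leaves 174.8 for 10 columns, so c = 17.48 px.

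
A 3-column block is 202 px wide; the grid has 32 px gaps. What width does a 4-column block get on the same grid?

280 px

Subtracting 2 gaps of 32 leaves 138 for 3 columns, so c = 46 px.
Span of 4: 4·46 + 3·32 = 184 + 96 = 280 px.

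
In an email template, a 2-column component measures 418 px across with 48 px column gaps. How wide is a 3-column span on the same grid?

2 columns + 1 column gap: 2c + 1·48 = 418.
2c = 418 − 48 = 370, so c = 185 px.
3-column span = 3·185 + 2·48 = 651 px.

651 px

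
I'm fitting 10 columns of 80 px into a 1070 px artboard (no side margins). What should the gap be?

Columns use 800 px, leaving 270 px across 9 gaps = 30 px each.

30 px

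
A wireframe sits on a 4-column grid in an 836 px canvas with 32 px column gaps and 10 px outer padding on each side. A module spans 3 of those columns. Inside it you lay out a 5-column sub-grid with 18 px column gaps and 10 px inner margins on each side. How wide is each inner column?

102.4 px

Subtract both margins: 836 − 2·10 = 816 px.
Subtracting 3 column gaps of 32 leaves 720 for 4 columns, so c = 180 px.
3 columns plus 2 column gaps: 540 + 64 = 604 px.
Inner content = 604 − 2·10 = 584 px.
584 − 4·18 = 512; ÷5 gives d = 102.4 px.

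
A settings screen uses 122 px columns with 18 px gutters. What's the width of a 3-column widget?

Span of 3: 3·122 + 2·18 = 366 + 36 = 402 px.

402 px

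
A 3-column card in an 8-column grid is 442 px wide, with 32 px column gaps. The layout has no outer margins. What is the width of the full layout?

1232 px

Subtracting 2 column gaps of 32 leaves 378 for 3 columns, so c = 126 px.
Summing: 1008 + 224 = 1232 px.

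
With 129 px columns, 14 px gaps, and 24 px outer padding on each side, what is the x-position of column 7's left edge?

Each column+gutter stride is 143 px; 6 of them past the 24 px margin is 24 + 858 = 882 px.

882 px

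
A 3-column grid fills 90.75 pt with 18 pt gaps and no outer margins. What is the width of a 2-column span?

54.5 pt

90.75 − 2·18 = 54.75; ÷3 gives c = 18.25 pt.
2-column span = 2·18.25 + 1·18 = 54.5 pt.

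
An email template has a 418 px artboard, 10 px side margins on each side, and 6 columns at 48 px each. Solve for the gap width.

Content width = 418 − 2·10 = 398 px.
Columns use 288 px, leaving 110 px across 5 gaps = 22 px each.

22 px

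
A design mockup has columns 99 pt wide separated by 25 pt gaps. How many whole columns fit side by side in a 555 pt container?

4 columns

Each extra column adds 99 + 25 = 124 pt.
(555 + 25) / 124 = 4.68, so 4 columns fit.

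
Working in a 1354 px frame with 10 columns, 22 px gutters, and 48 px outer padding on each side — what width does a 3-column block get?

362 px

Inside the margins: 1354 − 96 = 1258 px.
10c + 9·22 = 1258 → 10c = 1060 → c = 106 px.
3 columns plus 2 gutters: 318 + 44 = 362 px.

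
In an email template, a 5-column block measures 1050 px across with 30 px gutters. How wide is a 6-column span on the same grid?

1266 px

5c + 4·30 = 1050 → 5c = 930 → c = 186 px.
6 columns plus 5 gutters: 1116 + 150 = 1266 px.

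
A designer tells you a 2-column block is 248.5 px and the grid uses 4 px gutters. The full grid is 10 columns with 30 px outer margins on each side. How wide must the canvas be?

1318.5 px

Subtracting 1 gutter of 4 leaves 244.5 for 2 columns, so c = 122.25 px.
Total width: 2·30 + 10·122.25 + 9·4 = 1318.5 px.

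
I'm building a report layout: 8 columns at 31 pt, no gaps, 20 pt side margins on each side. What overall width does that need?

288 pt

Frame = 2·20 + 8·31 = 40 + 248 = 288 pt.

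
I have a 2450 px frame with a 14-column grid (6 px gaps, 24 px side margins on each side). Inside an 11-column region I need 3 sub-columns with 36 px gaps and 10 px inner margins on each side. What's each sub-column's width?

Inside the margins: 2450 − 48 = 2402 px.
14c + 13·6 = 2402 → 14c = 2324 → c = 166 px.
11 columns plus 10 gaps: 1826 + 60 = 1886 px.
Inner content = 1886 − 2·10 = 1866 px.
3 columns + 2 gaps: 3d + 2·36 = 1866.
3d = 1866 − 72 = 1794, so d = 598 px.

598 px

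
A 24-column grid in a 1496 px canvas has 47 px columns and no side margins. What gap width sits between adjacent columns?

16 px

24 columns take 24·47 = 1128 px; remaining 368 splits into 23 gaps.
g = 368 / 23 = 16 px.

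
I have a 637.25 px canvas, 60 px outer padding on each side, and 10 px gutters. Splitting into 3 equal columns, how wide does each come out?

165.75 px

Content width = 637.25 − 2·60 = 517.25 px.
517.25 − 2·10 = 497.25; ÷3 gives c = 165.75 px.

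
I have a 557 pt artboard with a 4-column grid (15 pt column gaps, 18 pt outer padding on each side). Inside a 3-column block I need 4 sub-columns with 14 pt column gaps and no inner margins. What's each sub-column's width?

86.25 pt

Subtract both margins: 557 − 2·18 = 521 pt.
521 − 3·15 = 476; ÷4 gives c = 119 pt.
3 columns plus 2 column gaps: 357 + 30 = 387 pt.
4d + 3·14 = 387 → 4d = 345 → d = 86.25 pt.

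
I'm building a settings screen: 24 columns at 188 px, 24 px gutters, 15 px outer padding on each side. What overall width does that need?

Total width: 2·15 + 24·188 + 23·24 = 5094 px.

5094 px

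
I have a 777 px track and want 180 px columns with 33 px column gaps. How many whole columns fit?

3 columns

3 columns: 3·180 + 2·33 = 606 px ≤ 777.
4 columns: 819 px > 777. So 3.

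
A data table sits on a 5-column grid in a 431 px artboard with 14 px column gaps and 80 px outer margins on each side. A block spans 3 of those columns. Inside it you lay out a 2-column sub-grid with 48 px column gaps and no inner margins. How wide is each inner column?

Inside the margins: 431 − 160 = 271 px.
271 − 4·14 = 215; ÷5 gives c = 43 px.
Span of 3: 3·43 + 2·14 = 129 + 28 = 157 px.
157 − 1·48 = 109; ÷2 gives d = 54.5 px.

54.5 px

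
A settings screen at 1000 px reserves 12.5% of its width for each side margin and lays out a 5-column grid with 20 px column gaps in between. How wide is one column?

Margins: 12.5% × 1000 = 125 px each, so content = 1000 − 250 = 750 px.
Subtracting 4 column gaps of 20 leaves 670 for 5 columns, so c = 134 px.

134 px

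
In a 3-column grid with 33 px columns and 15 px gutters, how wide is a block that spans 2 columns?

81 px

Span of 2: 2·33 + 1·15 = 66 + 15 = 81 px.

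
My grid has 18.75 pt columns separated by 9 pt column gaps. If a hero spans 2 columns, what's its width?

Span of 2: 2·18.75 + 1·9 = 37.5 + 9 = 46.5 pt.

46.5 pt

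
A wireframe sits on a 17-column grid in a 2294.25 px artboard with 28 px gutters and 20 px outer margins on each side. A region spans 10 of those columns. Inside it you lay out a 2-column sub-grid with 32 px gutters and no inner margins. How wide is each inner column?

641.25 px

Take off 40 px of margins, leaving 2254.25 px.
Subtracting 16 gutters of 28 leaves 1806.25 for 17 columns, so c = 106.25 px.
10 columns plus 9 gutters: 1062.5 + 252 = 1314.5 px.
2 columns + 1 gutter: 2d + 1·32 = 1314.5.
2d = 1314.5 − 32 = 1282.5, so d = 641.25 px.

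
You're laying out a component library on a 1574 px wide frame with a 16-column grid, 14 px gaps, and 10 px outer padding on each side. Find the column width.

84 px

Take off 20 px of margins, leaving 1554 px.
16c + 15·14 = 1554 → 16c = 1344 → c = 84 px.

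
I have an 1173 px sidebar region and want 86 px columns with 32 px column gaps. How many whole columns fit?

10 columns

k columns need k·86 + (k−1)·32 = k·118 − 32.
k·118 − 32 ≤ 1173 → k ≤ 1205 / 118 ≈ 10.21, so k = 10.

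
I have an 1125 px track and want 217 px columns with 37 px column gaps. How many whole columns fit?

4 columns

Each extra column adds 217 + 37 = 254 px.
(1125 + 37) / 254 = 4.57, so 4 columns fit.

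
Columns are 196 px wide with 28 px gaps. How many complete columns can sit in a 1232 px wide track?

5 columns

5 columns: 5·196 + 4·28 = 1092 px ≤ 1232.
6 columns: 1316 px > 1232. So 5.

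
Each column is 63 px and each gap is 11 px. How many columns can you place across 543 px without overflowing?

7 columns

k columns need k·63 + (k−1)·11 = k·74 − 11.
k·74 − 11 ≤ 543 → k ≤ 554 / 74 ≈ 7.49, so k = 7.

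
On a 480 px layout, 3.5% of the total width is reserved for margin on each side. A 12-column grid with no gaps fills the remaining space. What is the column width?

Each margin = 3.5% of 480 = 16.8 px; content = 480 − 2·16.8 = 446.4 px.
With no gaps, each column is 446.4/12 = 37.2 px.

37.2 px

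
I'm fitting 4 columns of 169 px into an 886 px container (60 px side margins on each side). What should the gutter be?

Inside the margins: 886 − 120 = 766 px.
4 columns take 4·169 = 676 px; remaining 90 splits into 3 gutters.
g = 90 / 3 = 30 px.

30 px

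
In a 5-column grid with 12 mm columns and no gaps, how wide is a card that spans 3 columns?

36 mm

With no gaps, 3 columns span 3·12 = 36 mm.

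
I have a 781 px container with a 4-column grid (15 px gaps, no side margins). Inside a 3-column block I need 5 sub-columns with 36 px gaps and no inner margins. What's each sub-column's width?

4c + 3·15 = 781 → 4c = 736 → c = 184 px.
3-column span = 3·184 + 2·15 = 582 px.
Subtracting 4 gaps of 36 leaves 438 for 5 columns, so d = 87.6 px.

87.6 px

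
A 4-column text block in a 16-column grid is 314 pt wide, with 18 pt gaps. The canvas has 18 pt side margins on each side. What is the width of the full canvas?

1346 pt

4c + 3·18 = 314 → 4c = 260 → c = 65 pt.
Canvas = 2·18 + 16·65 + 15·18 = 36 + 1040 + 270 = 1346 pt.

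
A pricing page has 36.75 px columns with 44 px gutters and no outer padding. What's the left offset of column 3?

161.5 px

Each column+gutter stride is 80.75 px; with no margin, 2 of them is 161.5 px.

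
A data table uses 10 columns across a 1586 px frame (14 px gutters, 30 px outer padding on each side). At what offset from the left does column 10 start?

1416 px

Inside the margins: 1586 − 60 = 1526 px.
1526 − 9·14 = 1400; ÷10 gives c = 140 px.
Each column+gutter stride is 154 px; 9 of them past the 30 px margin is 30 + 1386 = 1416 px.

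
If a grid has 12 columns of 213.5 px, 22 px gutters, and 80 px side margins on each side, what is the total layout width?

2964 px

Total width: 2·80 + 12·213.5 + 11·22 = 2964 px.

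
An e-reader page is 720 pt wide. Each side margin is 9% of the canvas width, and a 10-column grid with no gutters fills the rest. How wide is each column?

59.04 pt

Each margin = 9% of 720 = 64.8 pt; content = 720 − 2·64.8 = 590.4 pt.
10c = 590.4 → c = 59.04 pt.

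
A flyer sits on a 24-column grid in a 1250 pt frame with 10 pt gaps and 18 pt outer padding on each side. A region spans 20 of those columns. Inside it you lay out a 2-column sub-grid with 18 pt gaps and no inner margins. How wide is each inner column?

Subtract both margins: 1250 − 2·18 = 1214 pt.
24 columns + 23 gaps: 24c + 23·10 = 1214.
24c = 1214 − 230 = 984, so c = 41 pt.
Span of 20: 20·41 + 19·10 = 820 + 190 = 1010 pt.
Subtracting 1 gap of 18 leaves 992 for 2 columns, so d = 496 pt.

496 pt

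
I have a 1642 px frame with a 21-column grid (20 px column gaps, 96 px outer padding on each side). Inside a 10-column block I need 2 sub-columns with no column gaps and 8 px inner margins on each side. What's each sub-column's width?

332 px

Outer content = 1642 − 2·96 = 1450 px.
21 columns + 20 column gaps: 21c + 20·20 = 1450.
21c = 1450 − 400 = 1050, so c = 50 px.
Span of 10: 10·50 + 9·20 = 500 + 180 = 680 px.
Inner content = 680 − 2·8 = 664 px.
2d = 664 → d = 332 px.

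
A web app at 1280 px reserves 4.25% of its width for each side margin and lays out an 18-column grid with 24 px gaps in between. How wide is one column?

1280 × (1 − 2·4.25%) = 1280 × 91.5% = 1171.2 px for the columns.
18 columns + 17 gaps: 18c + 17·24 = 1171.2.
18c = 1171.2 − 408 = 763.2, so c = 42.4 px.

42.4 px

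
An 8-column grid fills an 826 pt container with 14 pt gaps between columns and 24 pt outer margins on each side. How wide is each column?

Take off 48 pt of margins, leaving 778 pt.
Subtracting 7 gaps of 14 leaves 680 for 8 columns, so c = 85 pt.

85 pt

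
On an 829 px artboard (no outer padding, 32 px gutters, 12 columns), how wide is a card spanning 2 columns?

12c + 11·32 = 829 → 12c = 477 → c = 39.75 px.
2 columns plus 1 gutter: 79.5 + 32 = 111.5 px.

111.5 px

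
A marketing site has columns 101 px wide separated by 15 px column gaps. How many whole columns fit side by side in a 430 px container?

Each extra column adds 101 + 15 = 116 px.
(430 + 15) / 116 = 3.84, so 3 columns fit.

3 columns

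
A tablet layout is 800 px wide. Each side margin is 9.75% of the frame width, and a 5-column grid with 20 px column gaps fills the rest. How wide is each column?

800 × (1 − 2·9.75%) = 800 × 80.5% = 644 px for the columns.
5 columns + 4 column gaps: 5c + 4·20 = 644.
5c = 644 − 80 = 564, so c = 112.8 px.

112.8 px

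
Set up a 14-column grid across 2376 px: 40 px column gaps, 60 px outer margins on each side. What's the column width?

Take off 120 px of margins, leaving 2256 px.
14c + 13·40 = 2256 → 14c = 1736 → c = 124 px.

124 px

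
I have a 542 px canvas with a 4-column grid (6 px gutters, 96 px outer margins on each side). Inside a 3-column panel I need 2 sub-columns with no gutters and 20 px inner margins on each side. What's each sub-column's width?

Take off 192 px of margins, leaving 350 px.
4 columns + 3 gutters: 4c + 3·6 = 350.
4c = 350 − 18 = 332, so c = 83 px.
3-column span = 3·83 + 2·6 = 261 px.
Inner content = 261 − 2·20 = 221 px.
With no gutters, each column is 221/2 = 110.5 px.

110.5 px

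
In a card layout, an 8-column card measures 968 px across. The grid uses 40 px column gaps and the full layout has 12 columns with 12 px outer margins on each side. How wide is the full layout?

8 columns + 7 column gaps: 8c + 7·40 = 968.
8c = 968 − 280 = 688, so c = 86 px.
Layout = 2·12 + 12·86 + 11·40 = 24 + 1032 + 440 = 1496 px.

1496 px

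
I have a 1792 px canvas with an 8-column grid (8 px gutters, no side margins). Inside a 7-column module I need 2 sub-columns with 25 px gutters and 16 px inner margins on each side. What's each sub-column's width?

8c + 7·8 = 1792 → 8c = 1736 → c = 217 px.
7-column span = 7·217 + 6·8 = 1567 px.
Inner content = 1567 − 2·16 = 1535 px.
2d + 1·25 = 1535 → 2d = 1510 → d = 755 px.

755 px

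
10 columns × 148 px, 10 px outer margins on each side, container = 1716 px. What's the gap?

24 px

Subtract both margins: 1716 − 2·10 = 1696 px.
10 columns take 10·148 = 1480 px; remaining 216 splits into 9 gaps.
g = 216 / 9 = 24 px.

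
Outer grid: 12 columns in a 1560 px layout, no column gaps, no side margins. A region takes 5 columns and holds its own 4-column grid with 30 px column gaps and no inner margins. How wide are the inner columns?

With no column gaps, each column is 1560/12 = 130 px.
5-column span = 5·130 = 650 px.
4d + 3·30 = 650 → 4d = 560 → d = 140 px.

140 px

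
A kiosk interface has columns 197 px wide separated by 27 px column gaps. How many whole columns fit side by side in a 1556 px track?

Each extra column adds 197 + 27 = 224 px.
(1556 + 27) / 224 = 7.07, so 7 columns fit.

7 columns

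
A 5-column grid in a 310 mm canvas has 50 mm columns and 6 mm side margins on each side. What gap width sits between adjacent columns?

Inside the margins: 310 − 12 = 298 mm.
5·50 + 4g = 298 → 4g = 48 → g = 12 mm.

12 mm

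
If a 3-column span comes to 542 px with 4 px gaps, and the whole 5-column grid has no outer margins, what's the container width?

Subtracting 2 gaps of 4 leaves 534 for 3 columns, so c = 178 px.
Summing: 890 + 16 = 906 px.

906 px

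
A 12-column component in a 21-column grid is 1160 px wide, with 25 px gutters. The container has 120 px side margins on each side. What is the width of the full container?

2288.75 px

12c + 11·25 = 1160 → 12c = 885 → c = 73.75 px.
Adding margins, columns and gutters: 240 + 1548.75 + 500 = 2288.75 px.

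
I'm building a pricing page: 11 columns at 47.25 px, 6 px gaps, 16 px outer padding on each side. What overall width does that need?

Layout = 2·16 + 11·47.25 + 10·6 = 32 + 519.75 + 60 = 611.75 px.

611.75 px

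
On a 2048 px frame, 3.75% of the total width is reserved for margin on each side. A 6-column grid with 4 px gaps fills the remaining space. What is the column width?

Each margin = 3.75% of 2048 = 76.8 px; content = 2048 − 2·76.8 = 1894.4 px.
1894.4 − 5·4 = 1874.4; ÷6 gives c = 312.4 px.

312.4 px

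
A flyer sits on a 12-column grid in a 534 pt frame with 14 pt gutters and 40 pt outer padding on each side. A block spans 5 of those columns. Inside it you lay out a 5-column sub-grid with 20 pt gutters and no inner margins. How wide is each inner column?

Subtract both margins: 534 − 2·40 = 454 pt.
12 columns + 11 gutters: 12c + 11·14 = 454.
12c = 454 − 154 = 300, so c = 25 pt.
5 columns plus 4 gutters: 125 + 56 = 181 pt.
Subtracting 4 gutters of 20 leaves 101 for 5 columns, so d = 20.2 pt.

20.2 pt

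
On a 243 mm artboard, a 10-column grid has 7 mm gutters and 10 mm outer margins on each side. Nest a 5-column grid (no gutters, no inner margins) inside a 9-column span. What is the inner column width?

Subtract both margins: 243 − 2·10 = 223 mm.
223 − 9·7 = 160; ÷10 gives c = 16 mm.
Span of 9: 9·16 + 8·7 = 144 + 56 = 200 mm.
With no gutters, each column is 200/5 = 40 mm.

40 mm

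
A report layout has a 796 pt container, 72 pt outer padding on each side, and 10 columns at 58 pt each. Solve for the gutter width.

8 pt

Inside the margins: 796 − 144 = 652 pt.
10 columns take 10·58 = 580 pt; remaining 72 splits into 9 gutters.
g = 72 / 9 = 8 pt.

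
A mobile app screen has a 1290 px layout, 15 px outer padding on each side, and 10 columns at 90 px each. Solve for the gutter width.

Subtract both margins: 1290 − 2·15 = 1260 px.
Columns use 900 px, leaving 360 px across 9 gutters = 40 px each.

40 px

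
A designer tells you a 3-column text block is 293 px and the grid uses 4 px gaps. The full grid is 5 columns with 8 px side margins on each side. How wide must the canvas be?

3c + 2·4 = 293 → 3c = 285 → c = 95 px.
Total width: 2·8 + 5·95 + 4·4 = 507 px.

507 px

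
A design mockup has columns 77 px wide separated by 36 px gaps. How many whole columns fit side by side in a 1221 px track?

11 columns

k columns need k·77 + (k−1)·36 = k·113 − 36.
k·113 − 36 ≤ 1221 → k ≤ 1257 / 113 ≈ 11.12, so k = 11.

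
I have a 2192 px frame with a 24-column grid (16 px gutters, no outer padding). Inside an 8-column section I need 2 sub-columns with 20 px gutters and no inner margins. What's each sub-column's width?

24 columns + 23 gutters: 24c + 23·16 = 2192.
24c = 2192 − 368 = 1824, so c = 76 px.
8 columns plus 7 gutters: 608 + 112 = 720 px.
Subtracting 1 gutter of 20 leaves 700 for 2 columns, so d = 350 px.

350 px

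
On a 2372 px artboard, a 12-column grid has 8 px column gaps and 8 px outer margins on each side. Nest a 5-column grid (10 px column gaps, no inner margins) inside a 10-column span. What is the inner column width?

Subtract both margins: 2372 − 2·8 = 2356 px.
Subtracting 11 column gaps of 8 leaves 2268 for 12 columns, so c = 189 px.
Span of 10: 10·189 + 9·8 = 1890 + 72 = 1962 px.
5 columns + 4 column gaps: 5d + 4·10 = 1962.
5d = 1962 − 40 = 1922, so d = 384.4 px.

384.4 px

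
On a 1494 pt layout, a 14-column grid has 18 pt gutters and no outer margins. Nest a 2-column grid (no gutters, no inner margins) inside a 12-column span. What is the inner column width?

639 pt

Subtracting 13 gutters of 18 leaves 1260 for 14 columns, so c = 90 pt.
Span of 12: 12·90 + 11·18 = 1080 + 198 = 1278 pt.
2d = 1278 → d = 639 pt.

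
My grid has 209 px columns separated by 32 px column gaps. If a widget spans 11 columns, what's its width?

2619 px

11 columns plus 10 column gaps: 2299 + 320 = 2619 px.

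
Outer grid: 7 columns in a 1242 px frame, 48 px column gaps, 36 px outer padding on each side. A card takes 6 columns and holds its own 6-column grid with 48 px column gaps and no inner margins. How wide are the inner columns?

126 px

Outer content = 1242 − 2·36 = 1170 px.
Subtracting 6 column gaps of 48 leaves 882 for 7 columns, so c = 126 px.
6-column span = 6·126 + 5·48 = 996 px.
996 − 5·48 = 756; ÷6 gives d = 126 px.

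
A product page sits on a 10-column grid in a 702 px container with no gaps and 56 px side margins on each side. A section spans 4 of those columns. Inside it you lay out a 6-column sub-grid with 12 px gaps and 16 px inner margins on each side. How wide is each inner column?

Inside the margins: 702 − 112 = 590 px.
590 / 10 = 59 px per column.
4-column span = 4·59 = 236 px.
Inner content = 236 − 2·16 = 204 px.
6d + 5·12 = 204 → 6d = 144 → d = 24 px.

24 px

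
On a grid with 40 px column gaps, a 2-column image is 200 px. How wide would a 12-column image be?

2c + 1·40 = 200 → 2c = 160 → c = 80 px.
12 columns plus 11 column gaps: 960 + 440 = 1400 px.

1400 px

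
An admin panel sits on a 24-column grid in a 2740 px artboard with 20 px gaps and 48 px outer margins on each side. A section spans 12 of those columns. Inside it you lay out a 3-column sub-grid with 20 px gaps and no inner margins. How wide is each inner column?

Outer content = 2740 − 2·48 = 2644 px.
24 columns + 23 gaps: 24c + 23·20 = 2644.
24c = 2644 − 460 = 2184, so c = 91 px.
Span of 12: 12·91 + 11·20 = 1092 + 220 = 1312 px.
3d + 2·20 = 1312 → 3d = 1272 → d = 424 px.

424 px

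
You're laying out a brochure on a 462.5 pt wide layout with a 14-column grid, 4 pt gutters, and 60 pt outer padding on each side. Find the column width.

20.75 pt

Take off 120 pt of margins, leaving 342.5 pt.
14 columns + 13 gutters: 14c + 13·4 = 342.5.
14c = 342.5 − 52 = 290.5, so c = 20.75 pt.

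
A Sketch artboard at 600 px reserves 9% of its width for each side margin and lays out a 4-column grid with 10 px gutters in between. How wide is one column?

Each margin = 9% of 600 = 54 px; content = 600 − 2·54 = 492 px.
Subtracting 3 gutters of 10 leaves 462 for 4 columns, so c = 115.5 px.

115.5 px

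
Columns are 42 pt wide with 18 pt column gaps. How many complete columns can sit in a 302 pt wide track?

5 columns

k columns need k·42 + (k−1)·18 = k·60 − 18.
k·60 − 18 ≤ 302 → k ≤ 320 / 60 ≈ 5.33, so k = 5.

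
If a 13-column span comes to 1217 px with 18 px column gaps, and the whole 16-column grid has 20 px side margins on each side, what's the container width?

13c + 12·18 = 1217 → 13c = 1001 → c = 77 px.
Adding margins, columns and gutters: 40 + 1232 + 270 = 1542 px.

1542 px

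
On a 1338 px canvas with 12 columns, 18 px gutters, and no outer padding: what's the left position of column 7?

1338 − 11·18 = 1140; ÷12 gives c = 95 px.
No margin, so column 7 starts at 6·(column + gutter) = 6·113 = 678 px.

678 px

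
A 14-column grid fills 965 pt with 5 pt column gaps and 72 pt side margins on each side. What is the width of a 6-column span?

Subtract both margins: 965 − 2·72 = 821 pt.
821 − 13·5 = 756; ÷14 gives c = 54 pt.
6 columns plus 5 column gaps: 324 + 25 = 349 pt.

349 pt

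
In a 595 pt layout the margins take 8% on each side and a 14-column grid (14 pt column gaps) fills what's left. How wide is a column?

22.7 pt

Each margin = 8% of 595 = 47.6 pt; content = 595 − 2·47.6 = 499.8 pt.
14c + 13·14 = 499.8 → 14c = 317.8 → c = 22.7 pt.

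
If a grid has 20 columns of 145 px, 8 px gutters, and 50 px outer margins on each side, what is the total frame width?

3152 px

Total width: 2·50 + 20·145 + 19·8 = 3152 px.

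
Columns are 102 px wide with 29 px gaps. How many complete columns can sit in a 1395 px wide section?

Each extra column adds 102 + 29 = 131 px.
(1395 + 29) / 131 = 10.87, so 10 columns fit.

10 columns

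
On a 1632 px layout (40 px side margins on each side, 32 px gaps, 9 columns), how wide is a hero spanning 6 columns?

Inside the margins: 1632 − 80 = 1552 px.
Subtracting 8 gaps of 32 leaves 1296 for 9 columns, so c = 144 px.
6-column span = 6·144 + 5·32 = 1024 px.

1024 px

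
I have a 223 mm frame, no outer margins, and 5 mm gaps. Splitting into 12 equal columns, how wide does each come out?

14 mm

12 columns + 11 gaps: 12c + 11·5 = 223.
12c = 223 − 55 = 168, so c = 14 mm.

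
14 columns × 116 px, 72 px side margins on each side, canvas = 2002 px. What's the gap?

18 px

Subtract both margins: 2002 − 2·72 = 1858 px.
Columns use 1624 px, leaving 234 px across 13 gaps = 18 px each.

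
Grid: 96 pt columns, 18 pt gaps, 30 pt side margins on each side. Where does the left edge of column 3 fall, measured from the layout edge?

Column 3 starts at margin + 2·(column + gutter) = 30 + 2·114 = 258 pt.

258 pt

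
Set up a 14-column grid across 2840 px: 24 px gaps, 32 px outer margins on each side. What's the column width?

Inside the margins: 2840 − 64 = 2776 px.
2776 − 13·24 = 2464; ÷14 gives c = 176 px.

176 px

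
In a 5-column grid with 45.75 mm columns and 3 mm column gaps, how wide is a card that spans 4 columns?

192 mm

4-column span = 4·45.75 + 3·3 = 192 mm.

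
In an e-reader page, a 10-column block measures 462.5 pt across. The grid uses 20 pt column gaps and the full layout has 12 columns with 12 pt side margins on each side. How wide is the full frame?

10c + 9·20 = 462.5 → 10c = 282.5 → c = 28.25 pt.
Total width: 2·12 + 12·28.25 + 11·20 = 583 pt.

583 pt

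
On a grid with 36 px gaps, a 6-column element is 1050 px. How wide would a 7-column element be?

6 columns + 5 gaps: 6c + 5·36 = 1050.
6c = 1050 − 180 = 870, so c = 145 px.
7-column span = 7·145 + 6·36 = 1231 px.

1231 px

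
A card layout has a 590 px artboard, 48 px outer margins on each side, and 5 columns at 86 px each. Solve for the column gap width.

Inside the margins: 590 − 96 = 494 px.
5 columns take 5·86 = 430 px; remaining 64 splits into 4 column gaps.
g = 64 / 4 = 16 px.

16 px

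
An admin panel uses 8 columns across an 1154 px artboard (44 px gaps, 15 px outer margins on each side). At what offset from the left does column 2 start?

Inside the margins: 1154 − 30 = 1124 px.
Subtracting 7 gaps of 44 leaves 816 for 8 columns, so c = 102 px.
Column 2 starts at margin + 1·(column + gutter) = 15 + 1·146 = 161 px.

161 px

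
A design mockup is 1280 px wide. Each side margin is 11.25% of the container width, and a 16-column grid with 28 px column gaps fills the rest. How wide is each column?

35.75 px

Each margin = 11.25% of 1280 = 144 px; content = 1280 − 2·144 = 992 px.
16c + 15·28 = 992 → 16c = 572 → c = 35.75 px.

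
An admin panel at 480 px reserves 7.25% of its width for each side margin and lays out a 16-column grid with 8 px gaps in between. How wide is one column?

480 × (1 − 2·7.25%) = 480 × 85.5% = 410.4 px for the columns.
16c + 15·8 = 410.4 → 16c = 290.4 → c = 18.15 px.

18.15 px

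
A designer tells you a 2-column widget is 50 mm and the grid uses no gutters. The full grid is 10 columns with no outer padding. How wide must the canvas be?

250 mm

2c = 50 → c = 25 mm.
Total width: 10·25 = 250 mm.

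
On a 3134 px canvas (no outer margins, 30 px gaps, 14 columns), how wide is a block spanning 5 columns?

1100 px

14c + 13·30 = 3134 → 14c = 2744 → c = 196 px.
5 columns plus 4 gaps: 980 + 120 = 1100 px.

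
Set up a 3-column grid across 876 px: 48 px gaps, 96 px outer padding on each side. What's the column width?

Content width = 876 − 2·96 = 684 px.
3c + 2·48 = 684 → 3c = 588 → c = 196 px.

196 px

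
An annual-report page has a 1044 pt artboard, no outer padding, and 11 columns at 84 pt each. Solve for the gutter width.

12 pt

11·84 + 10g = 1044 → 10g = 120 → g = 12 pt.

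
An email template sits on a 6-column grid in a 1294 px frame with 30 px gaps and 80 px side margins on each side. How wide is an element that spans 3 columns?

552 px

Subtract both margins: 1294 − 2·80 = 1134 px.
Subtracting 5 gaps of 30 leaves 984 for 6 columns, so c = 164 px.
3 columns plus 2 gaps: 492 + 60 = 552 px.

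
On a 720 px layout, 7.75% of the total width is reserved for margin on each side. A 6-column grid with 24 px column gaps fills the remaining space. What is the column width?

Each margin = 7.75% of 720 = 55.8 px; content = 720 − 2·55.8 = 608.4 px.
6c + 5·24 = 608.4 → 6c = 488.4 → c = 81.4 px.

81.4 px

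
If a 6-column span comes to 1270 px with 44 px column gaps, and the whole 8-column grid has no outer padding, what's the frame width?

1708 px

Subtracting 5 column gaps of 44 leaves 1050 for 6 columns, so c = 175 px.
Frame = 8·175 + 7·44 = 1400 + 308 = 1708 px.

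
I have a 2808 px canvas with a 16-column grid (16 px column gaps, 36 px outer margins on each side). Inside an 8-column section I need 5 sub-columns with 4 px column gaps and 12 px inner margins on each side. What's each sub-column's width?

Inside the margins: 2808 − 72 = 2736 px.
Subtracting 15 column gaps of 16 leaves 2496 for 16 columns, so c = 156 px.
8-column span = 8·156 + 7·16 = 1360 px.
Inner content = 1360 − 2·12 = 1336 px.
Subtracting 4 column gaps of 4 leaves 1320 for 5 columns, so d = 264 px.

264 px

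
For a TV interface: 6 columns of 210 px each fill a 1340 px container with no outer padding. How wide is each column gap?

16 px

6 columns take 6·210 = 1260 px; remaining 80 splits into 5 column gaps.
g = 80 / 5 = 16 px.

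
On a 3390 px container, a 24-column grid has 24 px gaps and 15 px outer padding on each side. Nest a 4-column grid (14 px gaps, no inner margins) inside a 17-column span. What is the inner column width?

Take off 30 px of margins, leaving 3360 px.
24c + 23·24 = 3360 → 24c = 2808 → c = 117 px.
17 columns plus 16 gaps: 1989 + 384 = 2373 px.
2373 − 3·14 = 2331; ÷4 gives d = 582.75 px.

582.75 px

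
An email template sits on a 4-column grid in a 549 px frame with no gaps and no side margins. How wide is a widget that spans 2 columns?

274.5 px

4c = 549 → c = 137.25 px.
2-column span = 2·137.25 = 274.5 px.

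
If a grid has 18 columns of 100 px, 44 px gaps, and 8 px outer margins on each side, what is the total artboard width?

2564 px

Total width: 2·8 + 18·100 + 17·44 = 2564 px.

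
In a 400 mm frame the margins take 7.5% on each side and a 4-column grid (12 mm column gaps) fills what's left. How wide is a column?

Each margin = 7.5% of 400 = 30 mm; content = 400 − 2·30 = 340 mm.
Subtracting 3 column gaps of 12 leaves 304 for 4 columns, so c = 76 mm.

76 mm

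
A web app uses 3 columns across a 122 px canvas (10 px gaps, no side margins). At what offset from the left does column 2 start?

44 px

Subtracting 2 gaps of 10 leaves 102 for 3 columns, so c = 34 px.
Each column+gutter stride is 44 px; with no margin, 1 of them is 44 px.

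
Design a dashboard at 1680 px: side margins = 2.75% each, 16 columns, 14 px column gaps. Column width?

86.1 px

1680 × (1 − 2·2.75%) = 1680 × 94.5% = 1587.6 px for the columns.
16 columns + 15 column gaps: 16c + 15·14 = 1587.6.
16c = 1587.6 − 210 = 1377.6, so c = 86.1 px.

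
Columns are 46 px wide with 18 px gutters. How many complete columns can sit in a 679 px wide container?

Each extra column adds 46 + 18 = 64 px.
(679 + 18) / 64 = 10.89, so 10 columns fit.

10 columns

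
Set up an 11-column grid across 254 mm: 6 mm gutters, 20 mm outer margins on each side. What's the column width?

14 mm

Subtract both margins: 254 − 2·20 = 214 mm.
11 columns + 10 gutters: 11c + 10·6 = 214.
11c = 214 − 60 = 154, so c = 14 mm.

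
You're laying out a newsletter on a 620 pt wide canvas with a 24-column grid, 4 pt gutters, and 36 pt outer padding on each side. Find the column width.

19 pt

Take off 72 pt of margins, leaving 548 pt.
548 − 23·4 = 456; ÷24 gives c = 19 pt.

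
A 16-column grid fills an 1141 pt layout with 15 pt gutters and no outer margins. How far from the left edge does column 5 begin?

16 columns + 15 gutters: 16c + 15·15 = 1141.
16c = 1141 − 225 = 916, so c = 57.25 pt.
Each column+gutter stride is 72.25 pt; with no margin, 4 of them is 289 pt.

289 pt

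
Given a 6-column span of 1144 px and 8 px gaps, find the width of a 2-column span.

Subtracting 5 gaps of 8 leaves 1104 for 6 columns, so c = 184 px.
2-column span = 2·184 + 1·8 = 376 px.

376 px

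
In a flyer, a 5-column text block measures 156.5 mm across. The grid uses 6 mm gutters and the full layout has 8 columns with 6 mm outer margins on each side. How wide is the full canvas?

5 columns + 4 gutters: 5c + 4·6 = 156.5.
5c = 156.5 − 24 = 132.5, so c = 26.5 mm.
Canvas = 2·6 + 8·26.5 + 7·6 = 12 + 212 + 42 = 266 mm.

266 mm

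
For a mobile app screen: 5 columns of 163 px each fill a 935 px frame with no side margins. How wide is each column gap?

5·163 + 4g = 935 → 4g = 120 → g = 30 px.

30 px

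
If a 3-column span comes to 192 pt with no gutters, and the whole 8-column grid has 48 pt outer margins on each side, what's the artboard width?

608 pt

3c = 192 → c = 64 pt.
Summing: 96 + 512 = 608 pt.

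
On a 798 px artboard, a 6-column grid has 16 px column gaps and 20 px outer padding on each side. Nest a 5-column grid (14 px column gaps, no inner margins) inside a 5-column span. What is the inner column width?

114.6 px

Outer content = 798 − 2·20 = 758 px.
Subtracting 5 column gaps of 16 leaves 678 for 6 columns, so c = 113 px.
5-column span = 5·113 + 4·16 = 629 px.
5 columns + 4 column gaps: 5d + 4·14 = 629.
5d = 629 − 56 = 573, so d = 114.6 px.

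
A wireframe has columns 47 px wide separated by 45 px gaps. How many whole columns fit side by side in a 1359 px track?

Each extra column adds 47 + 45 = 92 px.
(1359 + 45) / 92 = 15.26, so 15 columns fit.

15 columns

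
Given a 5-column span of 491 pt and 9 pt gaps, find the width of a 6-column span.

591 pt

491 − 4·9 = 455; ÷5 gives c = 91 pt.
6-column span = 6·91 + 5·9 = 591 pt.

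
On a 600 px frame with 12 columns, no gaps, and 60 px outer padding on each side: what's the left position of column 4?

Inside the margins: 600 − 120 = 480 px.
480 / 12 = 40 px per column.
Column 4 starts at margin + 3·(column + gutter) = 60 + 3·40 = 180 px.

180 px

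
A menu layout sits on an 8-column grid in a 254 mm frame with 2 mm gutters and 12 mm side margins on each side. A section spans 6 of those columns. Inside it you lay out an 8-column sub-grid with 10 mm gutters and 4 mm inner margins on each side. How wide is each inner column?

Inside the margins: 254 − 24 = 230 mm.
Subtracting 7 gutters of 2 leaves 216 for 8 columns, so c = 27 mm.
6-column span = 6·27 + 5·2 = 172 mm.
Inner content = 172 − 2·4 = 164 mm.
Subtracting 7 gutters of 10 leaves 94 for 8 columns, so d = 11.75 mm.

11.75 mm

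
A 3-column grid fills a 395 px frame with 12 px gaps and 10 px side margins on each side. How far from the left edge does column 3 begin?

268 px

Content = 395 − 2·10 = 375 px.
375 − 2·12 = 351; ÷3 gives c = 117 px.
Column 3 starts at margin + 2·(column + gutter) = 10 + 2·129 = 268 px.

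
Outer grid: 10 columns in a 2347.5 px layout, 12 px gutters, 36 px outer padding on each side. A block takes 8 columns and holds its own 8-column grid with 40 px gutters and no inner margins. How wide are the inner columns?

192.25 px

Outer content = 2347.5 − 2·36 = 2275.5 px.
10c + 9·12 = 2275.5 → 10c = 2167.5 → c = 216.75 px.
8-column span = 8·216.75 + 7·12 = 1818 px.
8d + 7·40 = 1818 → 8d = 1538 → d = 192.25 px.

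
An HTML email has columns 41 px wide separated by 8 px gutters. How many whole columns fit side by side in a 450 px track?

9 columns

k columns need k·41 + (k−1)·8 = k·49 − 8.
k·49 − 8 ≤ 450 → k ≤ 458 / 49 ≈ 9.35, so k = 9.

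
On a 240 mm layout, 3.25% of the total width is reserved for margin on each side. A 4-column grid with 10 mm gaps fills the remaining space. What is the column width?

48.6 mm

Margins: 3.25% × 240 = 7.8 mm each, so content = 240 − 15.6 = 224.4 mm.
4 columns + 3 gaps: 4c + 3·10 = 224.4.
4c = 224.4 − 30 = 194.4, so c = 48.6 mm.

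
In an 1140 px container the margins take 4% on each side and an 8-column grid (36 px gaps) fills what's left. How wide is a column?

1140 × (1 − 2·4%) = 1140 × 92% = 1048.8 px for the columns.
8c + 7·36 = 1048.8 → 8c = 796.8 → c = 99.6 px.

99.6 px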